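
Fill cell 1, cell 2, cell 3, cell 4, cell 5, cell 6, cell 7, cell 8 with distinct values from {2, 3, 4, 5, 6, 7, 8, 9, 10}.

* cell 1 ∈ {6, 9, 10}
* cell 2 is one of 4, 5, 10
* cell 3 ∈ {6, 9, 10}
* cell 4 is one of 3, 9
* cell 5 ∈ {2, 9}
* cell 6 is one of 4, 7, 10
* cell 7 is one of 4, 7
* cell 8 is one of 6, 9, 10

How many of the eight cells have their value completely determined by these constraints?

Among the 8 variables, 2 fits only cell 5 (and all 8 values in {2, 3, 4, 5, 6, 7, 9, 10} must be used), so cell 5 = 2.
The 7 still-open variables together cover exactly {3, 4, 5, 6, 7, 9, 10} — 7 values for 7 variables — and 3 appears only in cell 4's list, so cell 4 = 3.
Among the 6 still-open variables, 5 fits only cell 2 (and all 6 values in {4, 5, 6, 7, 9, 10} must be used), so cell 2 = 5.
The 3 variables cell 1, cell 3, cell 8 are confined to {6, 9, 10}, which locks those values in; drop them from cell 6.
Determined: cell 2=5, cell 4=3, cell 5=2. The other cells each still have more than one consistent value. That makes 3.

3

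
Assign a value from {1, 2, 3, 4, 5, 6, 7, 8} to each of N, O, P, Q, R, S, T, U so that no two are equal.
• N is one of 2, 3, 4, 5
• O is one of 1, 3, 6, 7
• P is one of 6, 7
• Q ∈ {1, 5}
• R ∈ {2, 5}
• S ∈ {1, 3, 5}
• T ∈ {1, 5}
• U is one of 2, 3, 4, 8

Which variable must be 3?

S

The 8 variables draw from only 8 values {1, 2, 3, 4, 5, 6, 7, 8}, so each is used; only U can be 8, hence U = 8.
Among the 7 still-open variables, 4 fits only N (and all 7 values in {1, 2, 3, 4, 5, 6, 7} must be used), so N = 4.
The 6 still-open variables together cover exactly {1, 2, 3, 5, 6, 7} — 6 values for 6 variables — and 2 appears only in R's list, so R = 2.
The 2 variables Q and T are confined to {1, 5}, which locks those values in; drop them from O, S.
So 3 goes to S.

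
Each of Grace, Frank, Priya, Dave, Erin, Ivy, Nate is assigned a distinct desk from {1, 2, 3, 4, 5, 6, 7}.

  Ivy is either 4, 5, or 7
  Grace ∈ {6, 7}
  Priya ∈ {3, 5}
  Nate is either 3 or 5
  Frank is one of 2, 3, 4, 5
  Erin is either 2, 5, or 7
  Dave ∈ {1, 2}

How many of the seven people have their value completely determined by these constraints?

2

The 7 variables together cover exactly {1, 2, 3, 4, 5, 6, 7} — 7 values for 7 variables — and 1 appears only in Dave's list, so Dave = 1.
Among the 6 still-open variables, 6 fits only Grace (and all 6 values in {2, 3, 4, 5, 6, 7} must be used), so Grace = 6.
The 2 variables Priya and Nate are confined to {3, 5}, which locks those values in; drop them from Frank, Erin, Ivy.
Determined: Grace=6, Dave=1. The other people each still have more than one consistent value. That makes 2.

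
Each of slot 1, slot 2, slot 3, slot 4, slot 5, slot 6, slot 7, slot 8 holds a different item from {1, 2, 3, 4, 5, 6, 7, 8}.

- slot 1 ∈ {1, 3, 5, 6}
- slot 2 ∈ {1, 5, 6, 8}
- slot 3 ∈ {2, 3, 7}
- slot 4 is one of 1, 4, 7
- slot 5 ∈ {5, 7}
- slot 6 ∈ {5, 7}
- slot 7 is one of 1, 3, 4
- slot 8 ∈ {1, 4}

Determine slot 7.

The 8 variables together cover exactly {1, 2, 3, 4, 5, 6, 7, 8} — 8 values for 8 variables — and 2 appears only in slot 3's list, so slot 3 = 2.
The 7 still-open variables together cover exactly {1, 3, 4, 5, 6, 7, 8} — 7 values for 7 variables — and 8 appears only in slot 2's list, so slot 2 = 8.
The 6 still-open variables together cover exactly {1, 3, 4, 5, 6, 7} — 6 values for 6 variables — and 6 appears only in slot 1's list, so slot 1 = 6.
Among the 5 still-open variables, 3 fits only slot 7 (and all 5 values in {1, 3, 4, 5, 7} must be used), so slot 7 = 3.

3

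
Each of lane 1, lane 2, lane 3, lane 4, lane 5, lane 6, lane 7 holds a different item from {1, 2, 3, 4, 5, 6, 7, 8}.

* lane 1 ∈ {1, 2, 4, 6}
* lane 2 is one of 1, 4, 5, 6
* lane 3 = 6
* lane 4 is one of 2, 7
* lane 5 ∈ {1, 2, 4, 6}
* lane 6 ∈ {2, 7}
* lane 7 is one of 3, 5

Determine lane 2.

lane 3's domain is down to {6}, so lane 3 = 6. Remove 6 from lane 1, lane 2, lane 5.
Among the 6 still-open variables, 3 fits only lane 7 (and all 6 values in {1, 2, 3, 4, 5, 7} must be used), so lane 7 = 3.
Among the 5 still-open variables, 5 fits only lane 2 (and all 5 values in {1, 2, 4, 5, 7} must be used), so lane 2 = 5.

5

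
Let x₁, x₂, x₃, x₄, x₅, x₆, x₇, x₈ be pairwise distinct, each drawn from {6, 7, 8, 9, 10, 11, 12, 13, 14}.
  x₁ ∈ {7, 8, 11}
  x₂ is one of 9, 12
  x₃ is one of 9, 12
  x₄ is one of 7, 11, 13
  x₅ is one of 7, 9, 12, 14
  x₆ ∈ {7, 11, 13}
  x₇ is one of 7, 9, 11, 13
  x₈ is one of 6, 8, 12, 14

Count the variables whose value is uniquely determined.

The 8 variables draw from only 8 values {6, 7, 8, 9, 11, 12, 13, 14}, so each is used; only x₈ can be 6, hence x₈ = 6.
The 7 still-open variables together cover exactly {7, 8, 9, 11, 12, 13, 14} — 7 values for 7 variables — and 8 appears only in x₁'s list, so x₁ = 8.
The 6 still-open variables together cover exactly {7, 9, 11, 12, 13, 14} — 6 values for 6 variables — and 14 appears only in x₅'s list, so x₅ = 14.
x₂ and x₃ between them cover only {9, 12} — a naked pair. Remove those values from x₇.
Determined: x₁=8, x₅=14, x₈=6. The other variables each still have more than one consistent value. That makes 3.

3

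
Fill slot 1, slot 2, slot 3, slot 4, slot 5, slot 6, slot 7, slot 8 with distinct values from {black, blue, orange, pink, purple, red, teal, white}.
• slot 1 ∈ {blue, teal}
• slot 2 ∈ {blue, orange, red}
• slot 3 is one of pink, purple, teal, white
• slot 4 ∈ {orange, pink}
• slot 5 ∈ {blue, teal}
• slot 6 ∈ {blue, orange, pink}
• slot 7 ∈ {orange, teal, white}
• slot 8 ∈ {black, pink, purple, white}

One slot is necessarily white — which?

The 8 variables draw from only 8 values {black, blue, orange, pink, purple, red, teal, white}, so each is used; only slot 8 can be black, hence slot 8 = black.
The 7 still-open variables draw from only 7 values {blue, orange, pink, purple, red, teal, white}, so each is used; only slot 3 can be purple, hence slot 3 = purple.
The 6 still-open variables draw from only 6 values {blue, orange, pink, red, teal, white}, so each is used; only slot 2 can be red, hence slot 2 = red.
The 5 still-open variables draw from only 5 values {blue, orange, pink, teal, white}, so each is used; only slot 7 can be white, hence slot 7 = white.

slot 7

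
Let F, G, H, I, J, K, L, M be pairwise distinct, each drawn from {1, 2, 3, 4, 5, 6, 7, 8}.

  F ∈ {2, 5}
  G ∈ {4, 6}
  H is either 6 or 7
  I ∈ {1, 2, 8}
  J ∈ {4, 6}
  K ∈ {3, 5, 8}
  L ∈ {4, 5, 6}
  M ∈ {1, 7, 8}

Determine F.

2

The 8 variables together cover exactly {1, 2, 3, 4, 5, 6, 7, 8} — 8 values for 8 variables — and 3 appears only in K's list, so K = 3.
G and J share exactly the 2 values {4, 6}; by pigeonhole those values go to them, so strike 4, 6 from H, L.
H must be 7 (only option left). Remove 7 from M.
L must be 5 (only option left). So F can't be 5.
So F = 2.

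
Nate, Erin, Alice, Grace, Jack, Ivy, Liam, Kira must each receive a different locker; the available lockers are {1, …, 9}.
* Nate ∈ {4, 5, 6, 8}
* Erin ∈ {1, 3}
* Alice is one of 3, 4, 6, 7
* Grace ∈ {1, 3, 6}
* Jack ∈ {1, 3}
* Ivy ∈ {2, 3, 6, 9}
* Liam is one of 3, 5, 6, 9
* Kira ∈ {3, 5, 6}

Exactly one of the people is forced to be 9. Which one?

Liam

The 2 variables Erin and Jack are confined to {1, 3}, which locks those values in; drop them from Alice, Grace, Ivy, Liam, Kira.
That leaves Grace = 6. Strike 6 from Nate, Alice, Ivy, Liam, Kira.
Kira has just one choice, so Kira = 5. Strike 5 from Nate, Liam.
So 9 goes to Liam.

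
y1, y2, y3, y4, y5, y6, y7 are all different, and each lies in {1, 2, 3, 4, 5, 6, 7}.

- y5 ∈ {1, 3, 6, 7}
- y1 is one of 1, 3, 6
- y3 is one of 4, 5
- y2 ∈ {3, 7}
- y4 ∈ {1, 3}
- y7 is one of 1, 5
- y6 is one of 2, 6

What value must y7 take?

5

The 7 variables draw from only 7 values {1, 2, 3, 4, 5, 6, 7}, so each is used; only y6 can be 2, hence y6 = 2.
The 6 still-open variables draw from only 6 values {1, 3, 4, 5, 6, 7}, so each is used; only y3 can be 4, hence y3 = 4.
The 5 still-open variables together cover exactly {1, 3, 5, 6, 7} — 5 values for 5 variables — and 5 appears only in y7's list, so y7 = 5.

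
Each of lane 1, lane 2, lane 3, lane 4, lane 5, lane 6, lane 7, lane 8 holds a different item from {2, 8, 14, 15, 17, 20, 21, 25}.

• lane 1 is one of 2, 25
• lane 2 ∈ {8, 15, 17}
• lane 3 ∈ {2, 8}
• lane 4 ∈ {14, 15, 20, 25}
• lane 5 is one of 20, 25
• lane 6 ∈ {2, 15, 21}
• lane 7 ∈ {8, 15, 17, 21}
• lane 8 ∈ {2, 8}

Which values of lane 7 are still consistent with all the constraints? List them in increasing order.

The 8 variables draw from only 8 values {2, 8, 14, 15, 17, 20, 21, 25}, so each is used; only lane 4 can be 14, hence lane 4 = 14.
Among the 7 still-open variables, 20 fits only lane 5 (and all 7 values in {2, 8, 15, 17, 20, 21, 25} must be used), so lane 5 = 20.
The 6 still-open variables draw from only 6 values {2, 8, 15, 17, 21, 25}, so each is used; only lane 1 can be 25, hence lane 1 = 25.
The 2 variables lane 3 and lane 8 are confined to {2, 8}, which locks those values in; drop them from lane 2, lane 6, lane 7.
No further eliminations apply; lane 7 can still be any of 15, 17, 21.

15, 17, 21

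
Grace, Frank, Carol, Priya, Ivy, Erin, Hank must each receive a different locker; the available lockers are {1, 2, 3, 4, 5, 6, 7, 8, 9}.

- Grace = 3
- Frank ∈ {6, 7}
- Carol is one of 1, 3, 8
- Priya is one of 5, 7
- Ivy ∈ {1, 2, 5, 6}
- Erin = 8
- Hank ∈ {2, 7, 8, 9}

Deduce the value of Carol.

1

Grace's domain is down to {3}, so Grace = 3. Remove 3 from Carol.
Erin's domain is down to {8}, so Erin = 8. So Carol, Hank can't be 8.
So Carol = 1.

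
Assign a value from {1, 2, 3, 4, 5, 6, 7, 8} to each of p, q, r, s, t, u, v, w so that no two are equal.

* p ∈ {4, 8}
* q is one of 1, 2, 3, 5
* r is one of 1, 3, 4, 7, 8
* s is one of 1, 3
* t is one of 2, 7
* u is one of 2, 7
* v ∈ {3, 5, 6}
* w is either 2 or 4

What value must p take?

8

The 8 variables draw from only 8 values {1, 2, 3, 4, 5, 6, 7, 8}, so each is used; only v can be 6, hence v = 6.
The 7 still-open variables together cover exactly {1, 2, 3, 4, 5, 7, 8} — 7 values for 7 variables — and 5 appears only in q's list, so q = 5.
The 2 variables t and u are confined to {2, 7}, which locks those values in; drop them from r, w.
w has just one choice, so w = 4. Eliminate 4 elsewhere: p, r.
So p = 8.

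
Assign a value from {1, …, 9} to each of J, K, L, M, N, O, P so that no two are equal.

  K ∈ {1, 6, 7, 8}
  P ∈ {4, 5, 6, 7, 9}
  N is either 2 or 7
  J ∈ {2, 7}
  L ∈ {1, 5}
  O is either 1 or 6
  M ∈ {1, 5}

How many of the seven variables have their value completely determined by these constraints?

2

The 2 variables J and N are confined to {2, 7}, which locks those values in; drop them from K, P.
The 2 variables L and M are confined to {1, 5}, which locks those values in; drop them from K, O, P.
O must be 6 (only option left). Strike 6 from K, P.
K's domain is down to {8}, so K = 8.
Determined: K=8, O=6. The other variables each still have more than one consistent value. That makes 2.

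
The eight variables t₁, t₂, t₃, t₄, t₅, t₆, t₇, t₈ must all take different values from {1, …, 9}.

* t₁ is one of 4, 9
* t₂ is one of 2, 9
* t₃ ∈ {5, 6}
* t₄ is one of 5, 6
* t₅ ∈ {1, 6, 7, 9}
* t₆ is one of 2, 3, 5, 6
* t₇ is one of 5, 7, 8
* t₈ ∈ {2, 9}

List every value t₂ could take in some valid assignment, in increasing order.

2, 9

t₂ and t₈ between them cover only {2, 9} — a naked pair. Remove those values from t₁, t₅, t₆.
That leaves t₁ = 4.
t₃ and t₄ between them cover only {5, 6} — a naked pair. Remove those values from t₅, t₆, t₇.
That leaves t₆ = 3.
No further eliminations apply; t₂ can still be any of 2, 9.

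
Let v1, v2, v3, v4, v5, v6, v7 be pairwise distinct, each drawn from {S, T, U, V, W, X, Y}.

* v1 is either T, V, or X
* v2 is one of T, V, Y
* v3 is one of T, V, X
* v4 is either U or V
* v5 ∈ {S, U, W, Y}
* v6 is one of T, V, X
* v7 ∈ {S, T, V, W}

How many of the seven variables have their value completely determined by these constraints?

v1, v3, v6 share exactly the 3 values {T, V, X}; by pigeonhole those values go to them, so strike T, V, X from v2, v4, v7.
v2's domain is down to {Y}, so v2 = Y. Strike Y from v5.
v4 must be U (only option left). Strike U from v5.
Determined: v2=Y, v4=U. The other variables each still have more than one consistent value. That makes 2.

2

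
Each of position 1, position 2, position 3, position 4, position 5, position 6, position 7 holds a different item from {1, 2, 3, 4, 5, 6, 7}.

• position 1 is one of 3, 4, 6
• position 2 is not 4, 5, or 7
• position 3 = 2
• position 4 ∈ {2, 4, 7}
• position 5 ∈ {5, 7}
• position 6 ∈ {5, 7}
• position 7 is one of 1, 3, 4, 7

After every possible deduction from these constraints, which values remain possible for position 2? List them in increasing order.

position 3 must be 2 (only option left). Remove 2 from position 2, position 4.
position 5 and position 6 between them cover only {5, 7} — a naked pair. Remove those values from position 4, position 7.
That leaves position 4 = 4. Eliminate 4 elsewhere: position 1, position 7.
No further eliminations apply; position 2 can still be any of 1, 3, 6.

1, 3, 6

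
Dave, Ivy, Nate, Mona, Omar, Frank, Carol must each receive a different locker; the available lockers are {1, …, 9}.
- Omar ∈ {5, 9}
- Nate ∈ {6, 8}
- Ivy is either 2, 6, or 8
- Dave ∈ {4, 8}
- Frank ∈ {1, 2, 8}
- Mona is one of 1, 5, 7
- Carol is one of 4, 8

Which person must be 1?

Dave and Carol between them cover only {4, 8} — a naked pair. Remove those values from Ivy, Nate, Frank.
Nate has just one choice, so Nate = 6. Eliminate 6 elsewhere: Ivy.
Ivy's domain is down to {2}, so Ivy = 2. Strike 2 from Frank.
So 1 goes to Frank.

Frank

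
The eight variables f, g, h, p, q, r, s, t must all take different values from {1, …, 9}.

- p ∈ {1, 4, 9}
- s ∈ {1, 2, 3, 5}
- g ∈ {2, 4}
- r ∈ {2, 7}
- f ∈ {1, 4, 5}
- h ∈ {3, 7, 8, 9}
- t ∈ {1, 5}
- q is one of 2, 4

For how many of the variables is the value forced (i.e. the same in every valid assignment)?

4

The 8 variables draw from only 8 values {1, 2, 3, 4, 5, 7, 8, 9}, so each is used; only h can be 8, hence h = 8.
The 7 still-open variables draw from only 7 values {1, 2, 3, 4, 5, 7, 9}, so each is used; only s can be 3, hence s = 3.
The 6 still-open variables draw from only 6 values {1, 2, 4, 5, 7, 9}, so each is used; only r can be 7, hence r = 7.
Among the 5 still-open variables, 9 fits only p (and all 5 values in {1, 2, 4, 5, 9} must be used), so p = 9.
g and q between them cover only {2, 4} — a naked pair. Remove those values from f.
Determined: h=8, p=9, r=7, s=3. The other variables each still have more than one consistent value. That makes 4.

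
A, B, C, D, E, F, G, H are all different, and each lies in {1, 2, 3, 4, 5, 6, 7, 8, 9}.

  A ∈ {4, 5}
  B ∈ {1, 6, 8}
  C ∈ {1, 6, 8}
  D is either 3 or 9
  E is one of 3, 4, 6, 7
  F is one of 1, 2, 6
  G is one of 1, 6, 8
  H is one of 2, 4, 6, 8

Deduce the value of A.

5

B, C, G between them cover only {1, 6, 8} — a naked triple. Remove those values from E, F, H.
F must be 2 (only option left). So H can't be 2.
H's domain is down to {4}, so H = 4. Eliminate 4 elsewhere: A, E.
So A = 5.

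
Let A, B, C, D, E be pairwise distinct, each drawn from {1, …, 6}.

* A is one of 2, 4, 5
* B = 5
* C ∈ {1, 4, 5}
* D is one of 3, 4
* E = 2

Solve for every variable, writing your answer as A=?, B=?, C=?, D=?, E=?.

A=4, B=5, C=1, D=3, E=2

B's domain is down to {5}, so B = 5. Eliminate 5 elsewhere: A, C.
That leaves E = 2. So A can't be 2.
A's domain is down to {4}, so A = 4. So C, D can't be 4.
C has just one choice, so C = 1.
D has just one choice, so D = 3.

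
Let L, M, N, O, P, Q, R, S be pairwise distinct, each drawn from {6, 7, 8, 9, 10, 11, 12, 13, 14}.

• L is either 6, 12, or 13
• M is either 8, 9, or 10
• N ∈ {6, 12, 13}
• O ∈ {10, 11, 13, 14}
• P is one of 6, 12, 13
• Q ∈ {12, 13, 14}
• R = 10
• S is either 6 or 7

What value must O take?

R has just one choice, so R = 10. Remove 10 from M, O.
L, N, P share exactly the 3 values {6, 12, 13}; by pigeonhole those values go to them, so strike 6, 12, 13 from O, Q, S.
That leaves Q = 14. Eliminate 14 elsewhere: O.
So O = 11.

11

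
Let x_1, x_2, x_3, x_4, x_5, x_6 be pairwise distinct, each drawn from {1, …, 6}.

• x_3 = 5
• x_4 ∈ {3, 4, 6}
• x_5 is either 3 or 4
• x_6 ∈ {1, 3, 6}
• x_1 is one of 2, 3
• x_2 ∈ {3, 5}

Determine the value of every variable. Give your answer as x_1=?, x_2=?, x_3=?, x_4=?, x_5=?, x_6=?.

x_1=2, x_2=3, x_3=5, x_4=6, x_5=4, x_6=1

x_3's domain is down to {5}, so x_3 = 5. Eliminate 5 elsewhere: x_2.
x_2 has just one choice, so x_2 = 3. Eliminate 3 elsewhere: x_1, x_4, x_5, x_6.
x_5 must be 4 (only option left). Remove 4 from x_4.
x_1 has just one choice, so x_1 = 2.
x_4's domain is down to {6}, so x_4 = 6. So x_6 can't be 6.
x_6 must be 1 (only option left).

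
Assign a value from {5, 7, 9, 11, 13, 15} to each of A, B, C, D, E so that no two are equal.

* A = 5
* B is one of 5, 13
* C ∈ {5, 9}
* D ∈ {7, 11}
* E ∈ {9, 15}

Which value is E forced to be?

A must be 5 (only option left). Strike 5 from B, C.
B's domain is down to {13}, so B = 13.
C has just one choice, so C = 9. So E can't be 9.
So E = 15.

15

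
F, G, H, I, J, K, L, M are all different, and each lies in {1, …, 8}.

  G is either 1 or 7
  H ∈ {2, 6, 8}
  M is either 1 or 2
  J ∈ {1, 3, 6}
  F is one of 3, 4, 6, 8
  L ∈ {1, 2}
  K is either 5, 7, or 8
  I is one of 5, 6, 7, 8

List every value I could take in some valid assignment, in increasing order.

5, 6, 8

Among the 8 variables, 4 fits only F (and all 8 values in {1, 2, 3, 4, 5, 6, 7, 8} must be used), so F = 4.
The 7 still-open variables together cover exactly {1, 2, 3, 5, 6, 7, 8} — 7 values for 7 variables — and 3 appears only in J's list, so J = 3.
L and M between them cover only {1, 2} — a naked pair. Remove those values from G, H.
G's domain is down to {7}, so G = 7. Strike 7 from I, K.
No further eliminations apply; I can still be any of 5, 6, 8.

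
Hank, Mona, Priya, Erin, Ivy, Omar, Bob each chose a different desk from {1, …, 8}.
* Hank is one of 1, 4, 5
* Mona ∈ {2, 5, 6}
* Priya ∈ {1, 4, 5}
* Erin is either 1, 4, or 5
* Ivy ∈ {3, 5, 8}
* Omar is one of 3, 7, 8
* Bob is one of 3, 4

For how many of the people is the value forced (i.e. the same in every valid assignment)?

Hank, Priya, Erin between them cover only {1, 4, 5} — a naked triple. Remove those values from Mona, Ivy, Bob.
That leaves Bob = 3. So Ivy, Omar can't be 3.
Ivy has just one choice, so Ivy = 8. Strike 8 from Omar.
Omar has just one choice, so Omar = 7.
Determined: Ivy=8, Omar=7, Bob=3. The other people each still have more than one consistent value. That makes 3.

3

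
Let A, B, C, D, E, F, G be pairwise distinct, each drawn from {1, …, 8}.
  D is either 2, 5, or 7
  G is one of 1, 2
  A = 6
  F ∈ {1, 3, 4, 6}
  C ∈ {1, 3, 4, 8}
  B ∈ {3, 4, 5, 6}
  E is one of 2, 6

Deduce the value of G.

A's domain is down to {6}, so A = 6. Remove 6 from B, E, F.
E must be 2 (only option left). Eliminate 2 elsewhere: D, G.
So G = 1.

1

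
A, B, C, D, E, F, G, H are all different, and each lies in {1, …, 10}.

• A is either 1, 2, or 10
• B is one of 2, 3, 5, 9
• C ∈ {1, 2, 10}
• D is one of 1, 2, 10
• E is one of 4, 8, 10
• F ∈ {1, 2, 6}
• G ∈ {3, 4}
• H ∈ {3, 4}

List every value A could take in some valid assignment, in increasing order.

G and H share exactly the 2 values {3, 4}; by pigeonhole those values go to them, so strike 3, 4 from B, E.
The 3 variables A, C, D are confined to {1, 2, 10}, which locks those values in; drop them from B, E, F.
E has just one choice, so E = 8.
F's domain is down to {6}, so F = 6.
No further eliminations apply; A can still be any of 1, 2, 10.

1, 2, 10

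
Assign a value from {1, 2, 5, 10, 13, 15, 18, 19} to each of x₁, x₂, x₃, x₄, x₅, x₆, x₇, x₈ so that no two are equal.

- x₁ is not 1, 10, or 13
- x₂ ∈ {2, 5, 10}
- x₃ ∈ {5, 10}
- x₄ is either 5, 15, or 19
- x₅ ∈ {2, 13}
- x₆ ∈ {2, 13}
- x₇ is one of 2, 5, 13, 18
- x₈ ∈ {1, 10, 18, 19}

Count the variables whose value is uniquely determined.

2

The 8 variables together cover exactly {1, 2, 5, 10, 13, 15, 18, 19} — 8 values for 8 variables — and 1 appears only in x₈'s list, so x₈ = 1.
The 2 variables x₅ and x₆ are confined to {2, 13}, which locks those values in; drop them from x₁, x₂, x₇.
x₂ and x₃ share exactly the 2 values {5, 10}; by pigeonhole those values go to them, so strike 5, 10 from x₁, x₄, x₇.
x₇ has just one choice, so x₇ = 18. Remove 18 from x₁.
Determined: x₇=18, x₈=1. The other variables each still have more than one consistent value. That makes 2.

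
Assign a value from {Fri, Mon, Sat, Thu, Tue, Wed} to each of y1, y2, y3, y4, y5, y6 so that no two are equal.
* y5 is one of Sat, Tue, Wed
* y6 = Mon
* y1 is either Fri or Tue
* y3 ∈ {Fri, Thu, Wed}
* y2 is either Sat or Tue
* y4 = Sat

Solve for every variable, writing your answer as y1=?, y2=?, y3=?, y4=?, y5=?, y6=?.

y1=Fri, y2=Tue, y3=Thu, y4=Sat, y5=Wed, y6=Mon

y4 must be Sat (only option left). Remove Sat from y2, y5.
y6's domain is down to {Mon}, so y6 = Mon.
That leaves y2 = Tue. Strike Tue from y1, y5.
That leaves y5 = Wed. Strike Wed from y3.
y1 has just one choice, so y1 = Fri. Strike Fri from y3.
y3 must be Thu (only option left).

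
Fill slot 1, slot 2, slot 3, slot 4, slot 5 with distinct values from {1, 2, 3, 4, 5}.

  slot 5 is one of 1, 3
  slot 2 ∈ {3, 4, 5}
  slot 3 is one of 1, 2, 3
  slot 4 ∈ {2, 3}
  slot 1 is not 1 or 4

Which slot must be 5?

slot 1

The 5 variables draw from only 5 values {1, 2, 3, 4, 5}, so each is used; only slot 2 can be 4, hence slot 2 = 4.
The 4 still-open variables together cover exactly {1, 2, 3, 5} — 4 values for 4 variables — and 5 appears only in slot 1's list, so slot 1 = 5.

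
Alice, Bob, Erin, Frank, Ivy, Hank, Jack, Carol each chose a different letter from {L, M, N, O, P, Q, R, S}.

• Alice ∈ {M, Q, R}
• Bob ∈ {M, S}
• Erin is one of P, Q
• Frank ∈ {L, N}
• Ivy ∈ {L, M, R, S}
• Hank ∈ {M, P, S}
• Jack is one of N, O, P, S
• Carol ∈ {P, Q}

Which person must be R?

Among the 8 variables, O fits only Jack (and all 8 values in {L, M, N, O, P, Q, R, S} must be used), so Jack = O.
Among the 7 still-open variables, N fits only Frank (and all 7 values in {L, M, N, P, Q, R, S} must be used), so Frank = N.
The 6 still-open variables together cover exactly {L, M, P, Q, R, S} — 6 values for 6 variables — and L appears only in Ivy's list, so Ivy = L.
The 5 still-open variables draw from only 5 values {M, P, Q, R, S}, so each is used; only Alice can be R, hence Alice = R.

Alice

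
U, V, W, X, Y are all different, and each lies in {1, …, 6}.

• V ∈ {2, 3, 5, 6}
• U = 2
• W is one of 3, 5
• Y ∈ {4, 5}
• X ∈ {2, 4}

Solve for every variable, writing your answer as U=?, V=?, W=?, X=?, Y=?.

U's domain is down to {2}, so U = 2. So V, X can't be 2.
X has just one choice, so X = 4. Eliminate 4 elsewhere: Y.
Y's domain is down to {5}, so Y = 5. Remove 5 from V, W.
W has just one choice, so W = 3. Remove 3 from V.
V has just one choice, so V = 6.

U=2, V=6, W=3, X=4, Y=5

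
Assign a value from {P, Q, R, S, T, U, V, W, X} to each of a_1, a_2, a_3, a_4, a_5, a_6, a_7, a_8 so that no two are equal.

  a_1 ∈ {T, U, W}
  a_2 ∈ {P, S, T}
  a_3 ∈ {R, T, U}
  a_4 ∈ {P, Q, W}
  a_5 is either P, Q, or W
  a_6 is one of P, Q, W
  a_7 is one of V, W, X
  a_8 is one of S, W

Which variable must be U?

a_4, a_5, a_6 share exactly the 3 values {P, Q, W}; by pigeonhole those values go to them, so strike P, Q, W from a_1, a_2, a_7, a_8.
a_8 must be S (only option left). Remove S from a_2.
a_2 has just one choice, so a_2 = T. Eliminate T elsewhere: a_1, a_3.
So U goes to a_1.

a_1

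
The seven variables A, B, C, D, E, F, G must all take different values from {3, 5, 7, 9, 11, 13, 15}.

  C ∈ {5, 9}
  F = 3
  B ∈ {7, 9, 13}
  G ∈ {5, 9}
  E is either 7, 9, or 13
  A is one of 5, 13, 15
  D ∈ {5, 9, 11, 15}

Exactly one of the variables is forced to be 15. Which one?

A

F has just one choice, so F = 3.
The 6 still-open variables draw from only 6 values {5, 7, 9, 11, 13, 15}, so each is used; only D can be 11, hence D = 11.
The 5 still-open variables together cover exactly {5, 7, 9, 13, 15} — 5 values for 5 variables — and 15 appears only in A's list, so A = 15.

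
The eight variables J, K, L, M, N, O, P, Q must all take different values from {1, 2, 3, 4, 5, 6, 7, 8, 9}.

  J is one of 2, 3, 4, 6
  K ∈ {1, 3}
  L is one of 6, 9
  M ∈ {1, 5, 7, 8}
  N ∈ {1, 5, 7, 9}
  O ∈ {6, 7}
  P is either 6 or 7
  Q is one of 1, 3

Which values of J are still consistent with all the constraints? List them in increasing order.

The 2 variables K and Q are confined to {1, 3}, which locks those values in; drop them from J, M, N.
O and P share exactly the 2 values {6, 7}; by pigeonhole those values go to them, so strike 6, 7 from J, L, M, N.
That leaves L = 9. Remove 9 from N.
That leaves N = 5. So M can't be 5.
M has just one choice, so M = 8.
No further eliminations apply; J can still be any of 2, 4.

2, 4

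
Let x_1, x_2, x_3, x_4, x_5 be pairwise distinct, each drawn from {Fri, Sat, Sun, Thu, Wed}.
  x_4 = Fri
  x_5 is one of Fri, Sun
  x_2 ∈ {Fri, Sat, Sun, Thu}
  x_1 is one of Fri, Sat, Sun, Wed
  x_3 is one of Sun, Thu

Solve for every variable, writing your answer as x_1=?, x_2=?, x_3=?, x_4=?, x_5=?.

x_1=Wed, x_2=Sat, x_3=Thu, x_4=Fri, x_5=Sun

x_4's domain is down to {Fri}, so x_4 = Fri. Remove Fri from x_1, x_2, x_5.
x_5 must be Sun (only option left). Eliminate Sun elsewhere: x_1, x_2, x_3.
x_3 must be Thu (only option left). Strike Thu from x_2.
That leaves x_2 = Sat. Strike Sat from x_1.
x_1's domain is down to {Wed}, so x_1 = Wed.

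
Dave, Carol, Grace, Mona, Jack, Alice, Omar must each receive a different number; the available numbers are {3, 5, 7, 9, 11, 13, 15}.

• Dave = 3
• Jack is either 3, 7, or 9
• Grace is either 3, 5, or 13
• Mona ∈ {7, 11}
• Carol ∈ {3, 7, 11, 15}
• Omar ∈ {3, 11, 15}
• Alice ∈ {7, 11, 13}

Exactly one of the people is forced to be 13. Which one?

Alice

Dave must be 3 (only option left). Strike 3 from Carol, Grace, Jack, Omar.
The 6 still-open variables draw from only 6 values {5, 7, 9, 11, 13, 15}, so each is used; only Grace can be 5, hence Grace = 5.
The 5 still-open variables together cover exactly {7, 9, 11, 13, 15} — 5 values for 5 variables — and 9 appears only in Jack's list, so Jack = 9.
The 4 still-open variables draw from only 4 values {7, 11, 13, 15}, so each is used; only Alice can be 13, hence Alice = 13.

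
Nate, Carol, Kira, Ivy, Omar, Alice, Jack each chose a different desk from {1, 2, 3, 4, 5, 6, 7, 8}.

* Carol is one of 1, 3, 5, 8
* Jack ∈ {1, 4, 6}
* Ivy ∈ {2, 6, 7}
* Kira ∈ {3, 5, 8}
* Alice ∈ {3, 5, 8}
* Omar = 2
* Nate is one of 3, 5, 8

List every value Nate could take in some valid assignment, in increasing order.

Omar's domain is down to {2}, so Omar = 2. Remove 2 from Ivy.
Nate, Kira, Alice share exactly the 3 values {3, 5, 8}; by pigeonhole those values go to them, so strike 3, 5, 8 from Carol.
Carol must be 1 (only option left). Strike 1 from Jack.
No further eliminations apply; Nate can still be any of 3, 5, 8.

3, 5, 8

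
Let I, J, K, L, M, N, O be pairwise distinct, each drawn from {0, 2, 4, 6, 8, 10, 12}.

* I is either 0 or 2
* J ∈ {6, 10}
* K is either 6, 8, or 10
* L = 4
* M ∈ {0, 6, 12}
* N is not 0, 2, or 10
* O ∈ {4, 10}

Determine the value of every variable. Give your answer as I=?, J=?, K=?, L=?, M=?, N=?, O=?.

I=2, J=6, K=8, L=4, M=0, N=12, O=10

L has just one choice, so L = 4. Remove 4 from N, O.
O has just one choice, so O = 10. So J, K can't be 10.
J's domain is down to {6}, so J = 6. Eliminate 6 elsewhere: K, M, N.
K must be 8 (only option left). Strike 8 from N.
N has just one choice, so N = 12. Eliminate 12 elsewhere: M.
M's domain is down to {0}, so M = 0. Strike 0 from I.
I has just one choice, so I = 2.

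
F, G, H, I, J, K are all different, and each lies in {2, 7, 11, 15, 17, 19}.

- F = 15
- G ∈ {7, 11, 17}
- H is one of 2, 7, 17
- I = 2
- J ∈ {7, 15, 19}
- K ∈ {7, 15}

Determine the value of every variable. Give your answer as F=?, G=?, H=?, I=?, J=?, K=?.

F=15, G=11, H=17, I=2, J=19, K=7

F must be 15 (only option left). Strike 15 from J, K.
I's domain is down to {2}, so I = 2. Remove 2 from H.
K must be 7 (only option left). Remove 7 from G, H, J.
H has just one choice, so H = 17. Eliminate 17 elsewhere: G.
J has just one choice, so J = 19.
G must be 11 (only option left).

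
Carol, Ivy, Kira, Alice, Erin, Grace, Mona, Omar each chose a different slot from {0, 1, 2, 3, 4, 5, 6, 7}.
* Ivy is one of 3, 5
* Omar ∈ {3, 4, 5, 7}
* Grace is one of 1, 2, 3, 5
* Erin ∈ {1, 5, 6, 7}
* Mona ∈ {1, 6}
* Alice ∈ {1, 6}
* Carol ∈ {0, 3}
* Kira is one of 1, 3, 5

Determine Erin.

7

Among the 8 variables, 0 fits only Carol (and all 8 values in {0, 1, 2, 3, 4, 5, 6, 7} must be used), so Carol = 0.
The 7 still-open variables draw from only 7 values {1, 2, 3, 4, 5, 6, 7}, so each is used; only Grace can be 2, hence Grace = 2.
The 6 still-open variables draw from only 6 values {1, 3, 4, 5, 6, 7}, so each is used; only Omar can be 4, hence Omar = 4.
Among the 5 still-open variables, 7 fits only Erin (and all 5 values in {1, 3, 5, 6, 7} must be used), so Erin = 7.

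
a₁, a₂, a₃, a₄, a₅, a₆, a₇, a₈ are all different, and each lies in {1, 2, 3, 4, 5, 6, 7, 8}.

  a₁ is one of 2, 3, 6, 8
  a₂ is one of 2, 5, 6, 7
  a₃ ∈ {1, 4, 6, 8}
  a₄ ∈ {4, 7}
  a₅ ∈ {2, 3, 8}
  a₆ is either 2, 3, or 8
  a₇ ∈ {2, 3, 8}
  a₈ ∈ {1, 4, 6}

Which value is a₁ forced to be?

The 8 variables together cover exactly {1, 2, 3, 4, 5, 6, 7, 8} — 8 values for 8 variables — and 5 appears only in a₂'s list, so a₂ = 5.
Among the 7 still-open variables, 7 fits only a₄ (and all 7 values in {1, 2, 3, 4, 6, 7, 8} must be used), so a₄ = 7.
a₅, a₆, a₇ between them cover only {2, 3, 8} — a naked triple. Remove those values from a₁, a₃.
So a₁ = 6.

6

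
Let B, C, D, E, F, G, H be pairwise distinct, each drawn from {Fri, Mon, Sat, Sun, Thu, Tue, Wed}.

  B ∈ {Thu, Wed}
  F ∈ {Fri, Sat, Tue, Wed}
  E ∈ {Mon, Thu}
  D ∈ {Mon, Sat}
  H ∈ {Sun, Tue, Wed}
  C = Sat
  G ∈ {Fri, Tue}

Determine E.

Thu

C has just one choice, so C = Sat. Remove Sat from D, F.
D's domain is down to {Mon}, so D = Mon. Eliminate Mon elsewhere: E.
So E = Thu.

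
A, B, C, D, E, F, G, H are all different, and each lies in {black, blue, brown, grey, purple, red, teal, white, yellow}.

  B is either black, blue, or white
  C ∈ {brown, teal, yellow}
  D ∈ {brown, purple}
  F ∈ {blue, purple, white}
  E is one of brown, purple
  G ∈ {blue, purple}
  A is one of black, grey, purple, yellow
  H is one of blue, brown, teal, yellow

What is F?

The 8 variables together cover exactly {black, blue, brown, grey, purple, teal, white, yellow} — 8 values for 8 variables — and grey appears only in A's list, so A = grey.
Among the 7 still-open variables, black fits only B (and all 7 values in {black, blue, brown, purple, teal, white, yellow} must be used), so B = black.
The 6 still-open variables draw from only 6 values {blue, brown, purple, teal, white, yellow}, so each is used; only F can be white, hence F = white.

white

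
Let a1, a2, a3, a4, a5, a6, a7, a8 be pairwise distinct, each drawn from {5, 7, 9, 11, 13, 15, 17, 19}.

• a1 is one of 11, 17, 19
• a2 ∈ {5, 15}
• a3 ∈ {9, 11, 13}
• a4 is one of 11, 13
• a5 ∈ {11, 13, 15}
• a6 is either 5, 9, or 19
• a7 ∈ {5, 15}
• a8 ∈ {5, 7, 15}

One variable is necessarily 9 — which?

a3

Among the 8 variables, 7 fits only a8 (and all 8 values in {5, 7, 9, 11, 13, 15, 17, 19} must be used), so a8 = 7.
The 7 still-open variables together cover exactly {5, 9, 11, 13, 15, 17, 19} — 7 values for 7 variables — and 17 appears only in a1's list, so a1 = 17.
The 6 still-open variables together cover exactly {5, 9, 11, 13, 15, 19} — 6 values for 6 variables — and 19 appears only in a6's list, so a6 = 19.
The 5 still-open variables together cover exactly {5, 9, 11, 13, 15} — 5 values for 5 variables — and 9 appears only in a3's list, so a3 = 9.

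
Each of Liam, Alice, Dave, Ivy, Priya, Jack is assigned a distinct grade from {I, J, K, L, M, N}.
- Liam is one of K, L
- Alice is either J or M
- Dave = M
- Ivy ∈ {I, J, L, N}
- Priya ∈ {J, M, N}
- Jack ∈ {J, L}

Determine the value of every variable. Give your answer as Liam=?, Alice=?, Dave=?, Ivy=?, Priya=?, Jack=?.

Liam=K, Alice=J, Dave=M, Ivy=I, Priya=N, Jack=L

Dave must be M (only option left). Strike M from Alice, Priya.
Alice has just one choice, so Alice = J. Remove J from Ivy, Priya, Jack.
That leaves Priya = N. Remove N from Ivy.
Jack's domain is down to {L}, so Jack = L. So Liam, Ivy can't be L.
Liam's domain is down to {K}, so Liam = K.
That leaves Ivy = I.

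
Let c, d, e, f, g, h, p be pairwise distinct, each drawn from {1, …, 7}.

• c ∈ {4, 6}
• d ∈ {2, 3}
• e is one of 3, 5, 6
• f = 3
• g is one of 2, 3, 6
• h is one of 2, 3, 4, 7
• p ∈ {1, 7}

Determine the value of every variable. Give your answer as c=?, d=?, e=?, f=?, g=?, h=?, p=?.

c=4, d=2, e=5, f=3, g=6, h=7, p=1

f must be 3 (only option left). Eliminate 3 elsewhere: d, e, g, h.
That leaves d = 2. Remove 2 from g, h.
g's domain is down to {6}, so g = 6. Eliminate 6 elsewhere: c, e.
That leaves c = 4. So h can't be 4.
e's domain is down to {5}, so e = 5.
That leaves h = 7. Eliminate 7 elsewhere: p.
p must be 1 (only option left).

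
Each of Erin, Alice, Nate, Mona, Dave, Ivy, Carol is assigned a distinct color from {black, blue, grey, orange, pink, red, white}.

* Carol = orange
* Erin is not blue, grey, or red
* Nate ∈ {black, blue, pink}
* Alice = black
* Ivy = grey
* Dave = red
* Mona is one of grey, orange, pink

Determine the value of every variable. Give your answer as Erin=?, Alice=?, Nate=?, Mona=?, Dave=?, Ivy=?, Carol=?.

Alice must be black (only option left). Strike black from Erin, Nate.
Dave has just one choice, so Dave = red.
Ivy must be grey (only option left). Eliminate grey elsewhere: Mona.
That leaves Carol = orange. Strike orange from Erin, Mona.
Mona has just one choice, so Mona = pink. So Erin, Nate can't be pink.
Erin has just one choice, so Erin = white.
Nate has just one choice, so Nate = blue.

Erin=white, Alice=black, Nate=blue, Mona=pink, Dave=red, Ivy=grey, Carol=orange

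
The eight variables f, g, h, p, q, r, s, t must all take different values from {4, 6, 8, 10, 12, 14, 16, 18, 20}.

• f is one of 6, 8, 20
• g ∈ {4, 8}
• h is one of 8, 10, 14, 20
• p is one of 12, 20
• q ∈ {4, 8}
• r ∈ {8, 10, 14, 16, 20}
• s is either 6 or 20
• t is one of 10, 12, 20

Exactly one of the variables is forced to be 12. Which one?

p

The 8 variables together cover exactly {4, 6, 8, 10, 12, 14, 16, 20} — 8 values for 8 variables — and 16 appears only in r's list, so r = 16.
The 7 still-open variables together cover exactly {4, 6, 8, 10, 12, 14, 20} — 7 values for 7 variables — and 14 appears only in h's list, so h = 14.
The 6 still-open variables together cover exactly {4, 6, 8, 10, 12, 20} — 6 values for 6 variables — and 10 appears only in t's list, so t = 10.
Among the 5 still-open variables, 12 fits only p (and all 5 values in {4, 6, 8, 12, 20} must be used), so p = 12.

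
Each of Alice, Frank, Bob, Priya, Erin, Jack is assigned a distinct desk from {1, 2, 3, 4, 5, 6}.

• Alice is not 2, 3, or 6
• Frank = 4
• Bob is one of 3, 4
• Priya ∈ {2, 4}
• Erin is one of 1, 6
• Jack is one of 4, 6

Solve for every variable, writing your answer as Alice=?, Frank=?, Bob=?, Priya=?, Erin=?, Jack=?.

Frank must be 4 (only option left). Eliminate 4 elsewhere: Alice, Bob, Priya, Jack.
That leaves Bob = 3.
That leaves Priya = 2.
Jack has just one choice, so Jack = 6. So Erin can't be 6.
That leaves Erin = 1. Remove 1 from Alice.
Alice has just one choice, so Alice = 5.

Alice=5, Frank=4, Bob=3, Priya=2, Erin=1, Jack=6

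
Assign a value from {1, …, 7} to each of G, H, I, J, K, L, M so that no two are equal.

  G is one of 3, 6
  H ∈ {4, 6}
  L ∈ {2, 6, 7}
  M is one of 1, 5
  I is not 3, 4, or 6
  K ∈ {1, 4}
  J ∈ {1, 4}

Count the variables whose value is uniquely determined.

3

The 7 variables draw from only 7 values {1, 2, 3, 4, 5, 6, 7}, so each is used; only G can be 3, hence G = 3.
The 2 variables J and K are confined to {1, 4}, which locks those values in; drop them from H, I, M.
H must be 6 (only option left). So L can't be 6.
M's domain is down to {5}, so M = 5. So I can't be 5.
Determined: G=3, H=6, M=5. The other variables each still have more than one consistent value. That makes 3.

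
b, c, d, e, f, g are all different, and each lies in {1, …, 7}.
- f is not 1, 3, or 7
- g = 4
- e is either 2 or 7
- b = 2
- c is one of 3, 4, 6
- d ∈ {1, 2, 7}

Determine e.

b's domain is down to {2}, so b = 2. So d, e, f can't be 2.
So e = 7.

7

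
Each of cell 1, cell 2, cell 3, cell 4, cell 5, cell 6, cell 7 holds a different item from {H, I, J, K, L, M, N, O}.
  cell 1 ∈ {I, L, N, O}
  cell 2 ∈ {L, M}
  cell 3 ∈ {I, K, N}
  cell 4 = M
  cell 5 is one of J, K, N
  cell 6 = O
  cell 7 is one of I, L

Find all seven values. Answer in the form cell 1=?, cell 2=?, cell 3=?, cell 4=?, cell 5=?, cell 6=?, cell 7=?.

cell 4 has just one choice, so cell 4 = M. Strike M from cell 2.
cell 6 must be O (only option left). So cell 1 can't be O.
cell 2 has just one choice, so cell 2 = L. Strike L from cell 1, cell 7.
That leaves cell 7 = I. So cell 1, cell 3 can't be I.
cell 1 must be N (only option left). Remove N from cell 3, cell 5.
cell 3 must be K (only option left). Eliminate K elsewhere: cell 5.
cell 5's domain is down to {J}, so cell 5 = J.

cell 1=N, cell 2=L, cell 3=K, cell 4=M, cell 5=J, cell 6=O, cell 7=I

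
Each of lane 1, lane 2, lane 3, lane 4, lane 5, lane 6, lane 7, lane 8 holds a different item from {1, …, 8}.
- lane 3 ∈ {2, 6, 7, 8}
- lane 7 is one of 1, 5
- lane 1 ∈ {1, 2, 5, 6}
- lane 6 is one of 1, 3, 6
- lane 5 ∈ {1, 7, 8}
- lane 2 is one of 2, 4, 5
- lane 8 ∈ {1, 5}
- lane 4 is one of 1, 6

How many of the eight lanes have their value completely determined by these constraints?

4

The 8 variables draw from only 8 values {1, 2, 3, 4, 5, 6, 7, 8}, so each is used; only lane 6 can be 3, hence lane 6 = 3.
The 7 still-open variables draw from only 7 values {1, 2, 4, 5, 6, 7, 8}, so each is used; only lane 2 can be 4, hence lane 2 = 4.
lane 7 and lane 8 share exactly the 2 values {1, 5}; by pigeonhole those values go to them, so strike 1, 5 from lane 1, lane 4, lane 5.
lane 4 has just one choice, so lane 4 = 6. Remove 6 from lane 1, lane 3.
lane 1's domain is down to {2}, so lane 1 = 2. Eliminate 2 elsewhere: lane 3.
Determined: lane 1=2, lane 2=4, lane 4=6, lane 6=3. The other lanes each still have more than one consistent value. That makes 4.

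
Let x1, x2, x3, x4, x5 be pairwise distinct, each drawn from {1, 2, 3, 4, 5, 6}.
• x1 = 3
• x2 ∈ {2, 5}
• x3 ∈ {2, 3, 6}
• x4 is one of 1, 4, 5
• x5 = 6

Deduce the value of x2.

5

x1 has just one choice, so x1 = 3. Strike 3 from x3.
x5's domain is down to {6}, so x5 = 6. Eliminate 6 elsewhere: x3.
x3's domain is down to {2}, so x3 = 2. So x2 can't be 2.
So x2 = 5.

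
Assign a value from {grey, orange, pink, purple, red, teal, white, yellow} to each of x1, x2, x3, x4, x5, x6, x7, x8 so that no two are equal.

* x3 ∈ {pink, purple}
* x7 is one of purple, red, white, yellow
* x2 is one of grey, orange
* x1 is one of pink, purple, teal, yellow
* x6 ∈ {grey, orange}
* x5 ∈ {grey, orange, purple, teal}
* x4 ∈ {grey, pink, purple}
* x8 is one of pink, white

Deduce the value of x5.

The 8 variables together cover exactly {grey, orange, pink, purple, red, teal, white, yellow} — 8 values for 8 variables — and red appears only in x7's list, so x7 = red.
The 7 still-open variables together cover exactly {grey, orange, pink, purple, teal, white, yellow} — 7 values for 7 variables — and white appears only in x8's list, so x8 = white.
Among the 6 still-open variables, yellow fits only x1 (and all 6 values in {grey, orange, pink, purple, teal, yellow} must be used), so x1 = yellow.
The 5 still-open variables together cover exactly {grey, orange, pink, purple, teal} — 5 values for 5 variables — and teal appears only in x5's list, so x5 = teal.

teal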